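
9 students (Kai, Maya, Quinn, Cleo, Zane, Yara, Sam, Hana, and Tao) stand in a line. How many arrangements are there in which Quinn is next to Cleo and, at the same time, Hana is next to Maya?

Treat {Quinn,Cleo} as one block (2 orders) and {Hana,Maya} as another (2 orders).
That leaves 7 units to arrange: 2 × 2 × 7! = 4 × 5040 = 20160.

20160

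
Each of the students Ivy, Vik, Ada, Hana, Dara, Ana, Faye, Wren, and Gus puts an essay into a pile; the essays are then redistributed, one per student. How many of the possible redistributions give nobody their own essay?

133496

This is the derangement count D_9: permutations of 9 items with no fixed point.
By inclusion–exclusion this is Σ_{j=0}^{9} (−1)^j C(9,j)·(9−j)!.
Computing: 362880 − 362880 + 181440 − 60480 + 15120 − 3024 + 504 − 72 + 9 − 1 = 133496.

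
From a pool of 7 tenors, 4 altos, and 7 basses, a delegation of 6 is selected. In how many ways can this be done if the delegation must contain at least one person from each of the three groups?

14651

Unrestricted: C(18,6) = 18564 ways to pick any 6 of the 18.
Subtract selections that omit an entire group: no tenors → C(11,6) = 462; no altos → C(14,6) = 3003; no basses → C(11,6) = 462.
Add back selections omitting two groups (i.e. drawn from a single group): C(7,6) + C(4,6) + C(7,6) = 14.
By inclusion–exclusion: 18564 − 3927 + 14 = 14651.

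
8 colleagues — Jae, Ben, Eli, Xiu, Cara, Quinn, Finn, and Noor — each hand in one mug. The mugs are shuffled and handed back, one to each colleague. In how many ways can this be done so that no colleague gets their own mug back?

Count assignments avoiding every fixed point. For any j of the 8 colleagues fixed to their own mug, the other 8−j can be arranged in (8−j)! ways.
By inclusion–exclusion this is Σ_{j=0}^{8} (−1)^j C(8,j)·(8−j)!.
Computing: 40320 − 40320 + 20160 − 6720 + 1680 − 336 + 56 − 8 + 1 = 14833.

14833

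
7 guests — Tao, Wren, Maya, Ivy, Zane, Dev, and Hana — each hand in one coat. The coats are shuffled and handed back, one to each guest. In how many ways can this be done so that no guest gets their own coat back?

1854

Count assignments avoiding every fixed point. For any j of the 7 guests fixed to their own coat, the other 7−j can be arranged in (7−j)! ways.
By inclusion–exclusion this is Σ_{j=0}^{7} (−1)^j C(7,j)·(7−j)!.
Computing: 5040 − 5040 + 2520 − 840 + 210 − 42 + 7 − 1 = 1854.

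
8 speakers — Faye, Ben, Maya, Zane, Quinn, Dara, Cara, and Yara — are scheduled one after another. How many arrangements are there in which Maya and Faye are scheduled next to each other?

Place the 6 others and the Maya-Faye pair as 7 objects in a line; the pair has 2 internal arrangements.
So the count is 2·(7)! = 10080.

10080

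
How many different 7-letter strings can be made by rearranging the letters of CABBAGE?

Letter multiplicities in CABBAGE: A×2, B×2, C×1, E×1, G×1.
The number of distinct arrangements is 7!/(2!·2!) = 5040/4 = 1260.

1260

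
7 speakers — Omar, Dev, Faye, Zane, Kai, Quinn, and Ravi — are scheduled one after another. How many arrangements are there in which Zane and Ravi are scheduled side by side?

Place the 5 others and the Zane-Ravi pair as 6 objects in a line; the pair has 2 internal arrangements.
That gives 2 × 6! = 2 × 720 = 1440.

1440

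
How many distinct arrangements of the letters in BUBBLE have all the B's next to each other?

Treat the 3 copies of B as a single block. The multiset to arrange is then {BBB, E, L, U}, 4 items in all.
All 4 items are distinct, so there are (4)! = 24 arrangements.

24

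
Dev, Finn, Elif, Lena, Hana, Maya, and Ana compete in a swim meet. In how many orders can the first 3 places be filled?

210

This is an ordered selection of 3 from 7: P(7,3).
That gives 7 × 6 × 5 = 210.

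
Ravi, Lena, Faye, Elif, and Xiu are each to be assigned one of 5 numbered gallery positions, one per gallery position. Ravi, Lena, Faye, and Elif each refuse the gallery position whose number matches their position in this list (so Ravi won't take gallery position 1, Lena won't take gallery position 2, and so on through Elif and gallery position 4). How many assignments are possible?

Let Aᵢ (for 1 ≤ i ≤ 4) be the placements that put person i in their forbidden gallery position. Any j of these fix j positions, leaving (5−j)! ways to fill the rest, and there are C(4,j) ways to pick which j.
By inclusion–exclusion, the number of valid placements is Σ_{j=0}^{4} (−1)^j C(4,j)·(5−j)!.
Computing: 120 − 96 + 36 − 8 + 1 = 53.

53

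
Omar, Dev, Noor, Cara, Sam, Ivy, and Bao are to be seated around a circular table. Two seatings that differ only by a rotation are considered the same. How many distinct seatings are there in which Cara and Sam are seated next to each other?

Glue Cara and Sam into a block (2 internal orders). Seating 6 units around a circle gives (5)! arrangements.
So 2 × (5)! = 2 × 120 = 240.

240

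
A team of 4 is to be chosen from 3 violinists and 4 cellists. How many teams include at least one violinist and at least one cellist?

34

Unrestricted: C(7,4) = 35 ways to pick any 4 of the 7.
Selections missing a whole group: no violinists → C(4,4) = 1; no cellists → C(3,4) = 0.
Both groups omitted at once is impossible, so 35 − 1 = 34.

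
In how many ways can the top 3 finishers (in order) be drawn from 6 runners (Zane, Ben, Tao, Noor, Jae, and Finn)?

There are 6 choices for 1st place, 5 for 2nd, and 4 for 3rd.
That gives 6 × 5 × 4 = 120.

120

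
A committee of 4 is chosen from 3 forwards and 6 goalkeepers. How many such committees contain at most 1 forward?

75

Split by how many forwards are chosen (0 through 1).
Sum: C(3,0)·C(6,4) + C(3,1)·C(6,3) = 15 + 60 = 75.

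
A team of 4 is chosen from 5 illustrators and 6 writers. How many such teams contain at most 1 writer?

65

Split by how many writers are chosen (0 through 1).
Sum: C(6,0)·C(5,4) + C(6,1)·C(5,3) = 5 + 60 = 65.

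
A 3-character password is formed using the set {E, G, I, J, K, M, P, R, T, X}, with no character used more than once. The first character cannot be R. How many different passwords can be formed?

The first character has 10−1 = 9 choices (anything except R).
The remaining 2 characters are filled from the other 9 symbols without repetition: 9 × 8 = 72.
Total: 9 × 72 = 648.

648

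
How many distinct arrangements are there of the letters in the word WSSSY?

Letter multiplicities in WSSSY: S×3, W×1, Y×1.
The number of distinct arrangements is 5!/(3!) = 120/6 = 20.

20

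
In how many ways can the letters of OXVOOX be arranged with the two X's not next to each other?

There are 6!/(3!·2!) = 60 arrangements of OXVOOX in total.
If the two X's are adjacent, glue them into one block, leaving 5 items to arrange: (5)!/(3!) = 20 ways.
Hence 60 − 20 = 40.

40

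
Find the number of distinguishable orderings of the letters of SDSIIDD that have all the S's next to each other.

Treat the 2 copies of S as a single block. The multiset to arrange is then {SS, D, D, D, I, I}, 6 items in all.
That gives (6)!/(3!·2!) = 60 arrangements.

60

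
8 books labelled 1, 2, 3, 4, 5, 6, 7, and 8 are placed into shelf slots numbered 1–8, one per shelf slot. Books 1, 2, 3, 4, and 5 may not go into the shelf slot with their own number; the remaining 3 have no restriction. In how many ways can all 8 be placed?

21234

Let Aᵢ (for 1 ≤ i ≤ 5) be the placements that put book i in its forbidden shelf slot. Any j of these fix j positions, leaving (8−j)! ways to fill the rest, and there are C(5,j) ways to pick which j.
By inclusion–exclusion, the number of valid placements is Σ_{j=0}^{5} (−1)^j C(5,j)·(8−j)!.
Computing: 40320 − 25200 + 7200 − 1200 + 120 − 6 = 21234.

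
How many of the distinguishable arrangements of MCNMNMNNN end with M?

168

With the last slot taken by M, it remains to arrange the other 8 letters (CNMNMNNN).
Those 8 letters have M appearing twice and N appearing 5 times, giving (8)!/(5!·2!) = 168.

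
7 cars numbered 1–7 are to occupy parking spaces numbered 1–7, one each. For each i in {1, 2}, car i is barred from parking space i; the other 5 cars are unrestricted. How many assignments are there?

3720

Let Aᵢ (for i ∈ {1, 2}) be the placements that put car i in its forbidden parking space. Any j of these fix j positions, leaving (7−j)! ways to fill the rest, and there are C(2,j) ways to pick which j.
By inclusion–exclusion, the number of valid placements is Σ_{j=0}^{2} (−1)^j C(2,j)·(7−j)!.
Computing: 5040 − 1440 + 120 = 3720.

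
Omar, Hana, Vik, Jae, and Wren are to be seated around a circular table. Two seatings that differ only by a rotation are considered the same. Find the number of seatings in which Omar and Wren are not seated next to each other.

Without the restriction there are (4)! = 24 seatings.
Those with Omar next to Wren: fuse the pair into one unit and seat 4 units around a circle — 2·(3)! = 12.
Subtracting, 24 − 12 = 12.

12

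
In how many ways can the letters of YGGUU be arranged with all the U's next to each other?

12

Treat the 2 copies of U as a single block. The multiset to arrange is then {UU, G, G, Y}, 4 items in all.
That gives (4)!/(2!) = 12 arrangements.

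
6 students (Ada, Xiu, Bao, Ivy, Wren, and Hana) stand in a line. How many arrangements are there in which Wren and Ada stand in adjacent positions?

Treat {Wren, Ada} as a single unit. There are 5 units to order, and the pair itself can be ordered 2 ways.
That gives 2 × 5! = 2 × 120 = 240.

240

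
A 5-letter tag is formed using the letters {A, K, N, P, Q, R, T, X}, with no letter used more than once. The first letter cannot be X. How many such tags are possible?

5880

The first letter has 8−1 = 7 choices (anything except X).
The remaining 4 letters are filled from the other 7 symbols without repetition: 7 × 6 × 5 × 4 = 840.
Total: 7 × 840 = 5880.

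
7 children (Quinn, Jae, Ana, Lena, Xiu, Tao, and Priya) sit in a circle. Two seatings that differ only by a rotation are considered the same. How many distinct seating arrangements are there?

720

Around a circle, 7 distinct people have 7!/7 = (6)! = 720 rotationally distinct seatings.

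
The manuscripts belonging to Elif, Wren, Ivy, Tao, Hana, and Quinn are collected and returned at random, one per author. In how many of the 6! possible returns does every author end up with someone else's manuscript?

265

Count assignments avoiding every fixed point. For any j of the 6 authors fixed to their own manuscript, the other 6−j can be arranged in (6−j)! ways.
By inclusion–exclusion this is Σ_{j=0}^{6} (−1)^j C(6,j)·(6−j)!.
Computing: 720 − 720 + 360 − 120 + 30 − 6 + 1 = 265.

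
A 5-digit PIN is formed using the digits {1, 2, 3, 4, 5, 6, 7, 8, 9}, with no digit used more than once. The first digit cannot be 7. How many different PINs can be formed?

13440

The first digit has 9−1 = 8 choices (anything except 7).
The remaining 4 digits are filled from the other 8 symbols without repetition: 8 × 7 × 6 × 5 = 1680.
Total: 8 × 1680 = 13440.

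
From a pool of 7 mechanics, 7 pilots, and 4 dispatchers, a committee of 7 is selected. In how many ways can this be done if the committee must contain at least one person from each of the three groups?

27734

Unrestricted: C(18,7) = 31824 ways to pick any 7 of the 18.
Subtract selections that omit an entire group: no mechanics → C(11,7) = 330; no pilots → C(11,7) = 330; no dispatchers → C(14,7) = 3432.
Add back selections omitting two groups (i.e. drawn from a single group): C(7,7) + C(7,7) + C(4,7) = 2.
By inclusion–exclusion: 31824 − 4092 + 2 = 27734.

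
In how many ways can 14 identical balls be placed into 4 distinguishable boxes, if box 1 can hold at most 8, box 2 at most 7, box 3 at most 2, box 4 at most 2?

36

Without the upper bounds there are C(17,3) = 680 ways to split 14 among 4 boxes.
Subtract solutions that violate a single cap (substitute x_i' = x_i − (cap_i+1)): x_1 ≥ 9 gives C(8,3) = 56; x_2 ≥ 8 gives C(9,3) = 84; x_3 ≥ 3 gives C(14,3) = 364; x_4 ≥ 3 gives C(14,3) = 364. Together 868.
Add back pairs where two caps are both exceeded: 0 + 10 + 10 + 20 + 20 + 165 = 225.
Subtract triples: 0 + 0 + 0 + 1 = 1.
By inclusion–exclusion the count is 680 − 868 + 225 − 1 = 36.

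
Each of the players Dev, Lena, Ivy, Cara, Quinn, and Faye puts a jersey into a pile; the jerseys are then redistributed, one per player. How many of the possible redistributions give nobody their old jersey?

265

Count assignments avoiding every fixed point. For any j of the 6 players fixed to their old jersey, the other 6−j can be arranged in (6−j)! ways.
By inclusion–exclusion this is Σ_{j=0}^{6} (−1)^j C(6,j)·(6−j)!.
Computing: 720 − 720 + 360 − 120 + 30 − 6 + 1 = 265.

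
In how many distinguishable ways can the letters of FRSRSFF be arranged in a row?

210

Letter multiplicities in FRSRSFF: F×3, R×2, S×2.
Dividing 7! = 5040 by 3!·2!·2! = 24 for the repeated letters gives 210.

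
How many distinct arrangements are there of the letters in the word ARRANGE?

1260

ARRANGE has 7 letters with A appearing twice and R appearing twice.
So there are 7! / (2!·2!) = 1260 distinguishable arrangements.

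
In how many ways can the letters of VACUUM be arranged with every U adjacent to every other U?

120

Treat the 2 copies of U as a single block. The multiset to arrange is then {UU, A, C, M, V}, 5 items in all.
All 5 items are distinct, so there are (5)! = 120 arrangements.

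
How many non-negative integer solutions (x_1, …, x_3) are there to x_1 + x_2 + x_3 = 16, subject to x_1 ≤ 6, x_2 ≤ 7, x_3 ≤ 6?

10

Without the upper bounds there are C(18,2) = 153 ways to split 16 among 3 variables.
Subtract solutions that violate a single cap (substitute x_i' = x_i − (cap_i+1)): x_1 ≥ 7 gives C(11,2) = 55; x_2 ≥ 8 gives C(10,2) = 45; x_3 ≥ 7 gives C(11,2) = 55. Together 155.
Add back pairs where two caps are both exceeded: 3 + 6 + 3 = 12.
By inclusion–exclusion the count is 153 − 155 + 12 = 10.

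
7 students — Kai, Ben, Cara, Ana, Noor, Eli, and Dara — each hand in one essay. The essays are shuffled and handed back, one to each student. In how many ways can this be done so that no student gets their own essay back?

1854

Count assignments avoiding every fixed point. For any j of the 7 students fixed to their own essay, the other 7−j can be arranged in (7−j)! ways.
By inclusion–exclusion this is Σ_{j=0}^{7} (−1)^j C(7,j)·(7−j)!.
Computing: 5040 − 5040 + 2520 − 840 + 210 − 42 + 7 − 1 = 1854.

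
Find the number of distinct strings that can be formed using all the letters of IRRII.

10

Letter multiplicities in IRRII: I×3, R×2.
The number of distinct arrangements is 5!/(3!·2!) = 120/12 = 10.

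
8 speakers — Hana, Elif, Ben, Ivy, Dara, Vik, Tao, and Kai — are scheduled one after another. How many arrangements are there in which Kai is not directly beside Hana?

Of the 8! = 40320 arrangements, those with Kai and Hana adjacent number 2 × 7! = 10080 (treat the pair as a block with 2 internal orders).
Complementary counting: 40320 − 10080 = 30240.

30240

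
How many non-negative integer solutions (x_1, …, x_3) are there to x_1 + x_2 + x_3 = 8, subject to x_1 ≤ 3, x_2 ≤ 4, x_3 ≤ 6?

17

Ignoring the caps, the number of non-negative solutions to x_1+…+x_3 = 8 is C(10,2) = 45.
Subtract solutions that violate a single cap (substitute x_i' = x_i − (cap_i+1)): x_1 ≥ 4 gives C(6,2) = 15; x_2 ≥ 5 gives C(5,2) = 10; x_3 ≥ 7 gives C(3,2) = 3. Together 28.
No two caps can be exceeded simultaneously, so the pair terms are all 0.
By inclusion–exclusion the count is 45 − 28 + 0 = 17.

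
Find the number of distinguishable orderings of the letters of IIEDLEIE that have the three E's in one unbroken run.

Treat the 3 copies of E as a single block. The multiset to arrange is then {EEE, D, I, I, I, L}, 6 items in all.
That gives (6)!/(3!) = 120 arrangements.

120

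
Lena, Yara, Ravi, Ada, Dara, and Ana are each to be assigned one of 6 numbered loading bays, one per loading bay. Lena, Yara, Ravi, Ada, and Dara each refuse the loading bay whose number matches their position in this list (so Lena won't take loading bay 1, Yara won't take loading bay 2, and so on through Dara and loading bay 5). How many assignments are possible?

Let Aᵢ (for 1 ≤ i ≤ 5) be the placements that put person i in their forbidden loading bay. Any j of these fix j positions, leaving (6−j)! ways to fill the rest, and there are C(5,j) ways to pick which j.
By inclusion–exclusion, the number of valid placements is Σ_{j=0}^{5} (−1)^j C(5,j)·(6−j)!.
Computing: 720 − 600 + 240 − 60 + 10 − 1 = 309.

309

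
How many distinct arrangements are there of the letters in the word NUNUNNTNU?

504

The 9 letters of NUNUNNTNU have repeats: N appearing 5 times and U appearing 3 times.
Dividing 9! = 362880 by 5!·3! = 720 for the repeated letters gives 504.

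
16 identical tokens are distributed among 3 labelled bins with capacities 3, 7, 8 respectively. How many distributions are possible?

6

Ignoring the caps, the number of non-negative solutions to x_1+…+x_3 = 16 is C(18,2) = 153.
Subtract solutions that violate a single cap (substitute x_i' = x_i − (cap_i+1)): x_1 ≥ 4 gives C(14,2) = 91; x_2 ≥ 8 gives C(10,2) = 45; x_3 ≥ 9 gives C(9,2) = 36. Together 172.
Add back pairs where two caps are both exceeded: 15 + 10 + 0 = 25.
By inclusion–exclusion the count is 153 − 172 + 25 = 6.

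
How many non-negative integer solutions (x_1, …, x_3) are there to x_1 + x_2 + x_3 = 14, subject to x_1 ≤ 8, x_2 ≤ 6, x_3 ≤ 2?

Without the upper bounds there are C(16,2) = 120 ways to split 14 among 3 variables.
Subtract solutions that violate a single cap (substitute x_i' = x_i − (cap_i+1)): x_1 ≥ 9 gives C(7,2) = 21; x_2 ≥ 7 gives C(9,2) = 36; x_3 ≥ 3 gives C(13,2) = 78. Together 135.
Add back pairs where two caps are both exceeded: 0 + 6 + 15 = 21.
By inclusion–exclusion the count is 120 − 135 + 21 = 6.

6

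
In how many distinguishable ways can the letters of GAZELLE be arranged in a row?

1260

The 7 letters of GAZELLE have repeats: E appearing twice and L appearing twice.
Dividing 7! = 5040 by 2!·2! = 4 for the repeated letters gives 1260.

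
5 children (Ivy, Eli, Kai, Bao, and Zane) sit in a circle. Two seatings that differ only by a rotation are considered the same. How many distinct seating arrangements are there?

24

Seat Ivy anywhere (absorbing the rotational symmetry), then permute the other 4: (4)! = 24.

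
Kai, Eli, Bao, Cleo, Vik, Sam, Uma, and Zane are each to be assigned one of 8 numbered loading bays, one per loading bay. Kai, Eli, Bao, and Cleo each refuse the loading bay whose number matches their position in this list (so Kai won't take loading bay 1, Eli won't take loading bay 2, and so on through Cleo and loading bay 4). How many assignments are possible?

24024

Let Aᵢ (for 1 ≤ i ≤ 4) be the placements that put person i in their forbidden loading bay. Any j of these fix j positions, leaving (8−j)! ways to fill the rest, and there are C(4,j) ways to pick which j.
By inclusion–exclusion, the number of valid placements is Σ_{j=0}^{4} (−1)^j C(4,j)·(8−j)!.
Computing: 40320 − 20160 + 4320 − 480 + 24 = 24024.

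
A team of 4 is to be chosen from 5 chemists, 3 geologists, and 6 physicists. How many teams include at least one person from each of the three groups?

Total 4-person selections from all 14: C(14,4) = 1001.
Subtract selections that omit an entire group: no chemists → C(9,4) = 126; no geologists → C(11,4) = 330; no physicists → C(8,4) = 70.
Add back selections omitting two groups (i.e. drawn from a single group): C(5,4) + C(3,4) + C(6,4) = 20.
By inclusion–exclusion: 1001 − 526 + 20 = 495.

495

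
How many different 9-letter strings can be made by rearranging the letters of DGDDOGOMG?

The 9 letters of DGDDOGOMG have repeats: D appearing 3 times, G appearing 3 times, and O appearing twice.
The number of distinct arrangements is 9!/(3!·3!·2!) = 362880/72 = 5040.

5040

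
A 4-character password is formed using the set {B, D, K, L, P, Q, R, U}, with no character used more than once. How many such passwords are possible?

1680

With no repetition, fill the 4 characters in order: 8 choices, then 7, down to 5.
8 × 7 × 6 × 5 = 1680.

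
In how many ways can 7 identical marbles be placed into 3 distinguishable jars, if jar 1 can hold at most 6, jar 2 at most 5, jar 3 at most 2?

Without the upper bounds there are C(9,2) = 36 ways to split 7 among 3 jars.
Subtract solutions that violate a single cap (substitute x_i' = x_i − (cap_i+1)): x_1 ≥ 7 gives C(2,2) = 1; x_2 ≥ 6 gives C(3,2) = 3; x_3 ≥ 3 gives C(6,2) = 15. Together 19.
No two caps can be exceeded simultaneously, so the pair terms are all 0.
By inclusion–exclusion the count is 36 − 19 + 0 = 17.

17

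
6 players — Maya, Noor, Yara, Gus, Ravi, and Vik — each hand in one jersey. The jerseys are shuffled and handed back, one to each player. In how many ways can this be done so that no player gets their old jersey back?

This is the derangement count D_6: permutations of 6 items with no fixed point.
By inclusion–exclusion this is Σ_{j=0}^{6} (−1)^j C(6,j)·(6−j)!.
Computing: 720 − 720 + 360 − 120 + 30 − 6 + 1 = 265.

265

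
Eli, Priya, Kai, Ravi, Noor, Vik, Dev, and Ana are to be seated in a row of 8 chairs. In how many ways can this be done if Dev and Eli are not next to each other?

30240

There are 8! = 40320 arrangements in all. If Dev and Eli are adjacent, merging them into one block gives 2·(7)! = 10080 arrangements.
So 40320 − 10080 = 30240 arrangements keep them apart.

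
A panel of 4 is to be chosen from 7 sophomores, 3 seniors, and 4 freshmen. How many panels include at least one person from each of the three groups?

Unrestricted: C(14,4) = 1001 ways to pick any 4 of the 14.
Selections missing a whole group: no sophomores → C(7,4) = 35; no seniors → C(11,4) = 330; no freshmen → C(10,4) = 210.
Add back selections omitting two groups (i.e. drawn from a single group): C(7,4) + C(3,4) + C(4,4) = 36.
By inclusion–exclusion: 1001 − 575 + 36 = 462.

462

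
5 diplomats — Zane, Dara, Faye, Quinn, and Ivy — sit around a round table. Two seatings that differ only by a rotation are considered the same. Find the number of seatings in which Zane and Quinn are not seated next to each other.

12

All circular seatings of 5 people number (4)! = 24.
Seatings with Zane beside Quinn: treat them as a block with 2 internal orders, giving 2 × (3)! = 12.
Subtracting, 24 − 12 = 12.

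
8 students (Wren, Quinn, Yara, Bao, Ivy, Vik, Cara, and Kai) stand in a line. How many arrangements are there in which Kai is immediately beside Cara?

Glue Kai and Cara into one block (2 internal orders), leaving 7 units to arrange in a row.
That gives 2 × 7! = 2 × 5040 = 10080.

10080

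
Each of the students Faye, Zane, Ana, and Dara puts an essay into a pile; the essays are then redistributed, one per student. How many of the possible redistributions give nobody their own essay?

9

This is the derangement count D_4: permutations of 4 items with no fixed point.
By inclusion–exclusion this is Σ_{j=0}^{4} (−1)^j C(4,j)·(4−j)!.
Computing: 24 − 24 + 12 − 4 + 1 = 9.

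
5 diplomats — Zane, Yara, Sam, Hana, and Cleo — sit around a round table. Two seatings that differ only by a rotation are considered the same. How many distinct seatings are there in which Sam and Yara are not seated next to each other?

12

All circular seatings of 5 people number (4)! = 24.
Those with Sam next to Yara: fuse the pair into one unit and seat 4 units around a circle — 2·(3)! = 12.
Subtracting, 24 − 12 = 12.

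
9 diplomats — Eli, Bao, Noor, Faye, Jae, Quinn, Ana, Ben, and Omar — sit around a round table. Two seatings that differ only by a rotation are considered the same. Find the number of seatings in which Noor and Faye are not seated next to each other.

30240

All circular seatings of 9 people number (8)! = 40320.
Those with Noor next to Faye: fuse the pair into one unit and seat 8 units around a circle — 2·(7)! = 10080.
Subtracting, 40320 − 10080 = 30240.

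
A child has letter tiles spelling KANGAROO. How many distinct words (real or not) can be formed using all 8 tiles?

10080

KANGAROO has 8 letters with A appearing twice and O appearing twice.
Dividing 8! = 40320 by 2!·2! = 4 for the repeated letters gives 10080.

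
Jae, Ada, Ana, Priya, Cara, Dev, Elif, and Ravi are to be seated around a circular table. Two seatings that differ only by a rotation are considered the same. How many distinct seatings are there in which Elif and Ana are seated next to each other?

Glue Elif and Ana into a block (2 internal orders). Seating 7 units around a circle gives (6)! arrangements.
So 2 × (6)! = 2 × 720 = 1440.

1440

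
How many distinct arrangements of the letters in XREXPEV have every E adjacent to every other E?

360

Treat the 2 copies of E as a single block. The multiset to arrange is then {EE, P, R, V, X, X}, 6 items in all.
That gives (6)!/(2!) = 360 arrangements.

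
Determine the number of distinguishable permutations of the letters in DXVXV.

30

DXVXV has 5 letters with V appearing twice and X appearing twice.
So there are 5! / (2!·2!) = 30 distinguishable arrangements.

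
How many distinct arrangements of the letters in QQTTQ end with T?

4

With the last slot taken by T, it remains to arrange the other 4 letters (QQTQ).
Those 4 letters have Q appearing 3 times, giving (4)!/(3!) = 4.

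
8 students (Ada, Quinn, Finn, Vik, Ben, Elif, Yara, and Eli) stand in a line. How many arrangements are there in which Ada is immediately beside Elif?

10080

Glue Ada and Elif into one block (2 internal orders), leaving 7 units to arrange in a row.
That gives 2 × 7! = 2 × 5040 = 10080.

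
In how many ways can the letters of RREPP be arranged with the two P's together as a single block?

12

Treat the 2 copies of P as a single block. The multiset to arrange is then {PP, E, R, R}, 4 items in all.
That gives (4)!/(2!) = 12 arrangements.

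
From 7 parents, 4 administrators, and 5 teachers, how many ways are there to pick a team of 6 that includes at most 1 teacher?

2772

Split by how many teachers are chosen (0 through 1).
Sum: C(5,0)·C(11,6) + C(5,1)·C(11,5) = 462 + 2310 = 2772.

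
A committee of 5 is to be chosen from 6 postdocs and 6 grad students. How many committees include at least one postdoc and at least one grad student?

780

Unrestricted: C(12,5) = 792 ways to pick any 5 of the 12.
Selections missing a whole group: no postdocs → C(6,5) = 6; no grad students → C(6,5) = 6.
Both groups omitted at once is impossible, so 792 − 12 = 780.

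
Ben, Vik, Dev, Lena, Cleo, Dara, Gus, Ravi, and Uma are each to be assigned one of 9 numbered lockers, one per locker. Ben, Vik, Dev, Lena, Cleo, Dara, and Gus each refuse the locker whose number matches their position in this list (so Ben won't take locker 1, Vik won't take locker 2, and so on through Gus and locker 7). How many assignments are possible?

Let Aᵢ (for 1 ≤ i ≤ 7) be the placements that put person i in their forbidden locker. Any j of these fix j positions, leaving (9−j)! ways to fill the rest, and there are C(7,j) ways to pick which j.
By inclusion–exclusion, the number of valid placements is Σ_{j=0}^{7} (−1)^j C(7,j)·(9−j)!.
Computing: 362880 − 282240 + 105840 − 25200 + 4200 − 504 + 42 − 2 = 165016.

165016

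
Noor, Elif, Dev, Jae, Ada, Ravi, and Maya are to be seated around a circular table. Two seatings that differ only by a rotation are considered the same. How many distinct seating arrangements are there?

Around a circle, 7 distinct people have 7!/7 = (6)! = 720 rotationally distinct seatings.

720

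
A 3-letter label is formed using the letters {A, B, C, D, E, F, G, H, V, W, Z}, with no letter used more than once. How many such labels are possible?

990

This is a permutation of 3 out of 11: P(11,3) = 11!/8!.
11 × 10 × 9 = 990.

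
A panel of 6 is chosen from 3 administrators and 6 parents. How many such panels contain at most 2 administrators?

64

Split by how many administrators are chosen (0 through 2).
Sum: C(3,0)·C(6,6) + C(3,1)·C(6,5) + C(3,2)·C(6,4) = 1 + 18 + 45 = 64.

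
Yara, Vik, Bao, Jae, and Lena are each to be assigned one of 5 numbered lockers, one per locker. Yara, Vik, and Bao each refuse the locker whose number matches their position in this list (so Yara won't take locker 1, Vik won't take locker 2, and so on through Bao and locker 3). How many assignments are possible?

64

Let Aᵢ (for i ∈ {1, 2, 3}) be the placements that put person i in their forbidden locker. Any j of these fix j positions, leaving (5−j)! ways to fill the rest, and there are C(3,j) ways to pick which j.
By inclusion–exclusion, the number of valid placements is Σ_{j=0}^{3} (−1)^j C(3,j)·(5−j)!.
Computing: 120 − 72 + 18 − 2 = 64.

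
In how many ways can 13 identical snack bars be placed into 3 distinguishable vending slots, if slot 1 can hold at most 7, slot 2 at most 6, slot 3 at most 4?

Ignoring the caps, the number of non-negative solutions to x_1+…+x_3 = 13 is C(15,2) = 105.
Subtract solutions that violate a single cap (substitute x_i' = x_i − (cap_i+1)): x_1 ≥ 8 gives C(7,2) = 21; x_2 ≥ 7 gives C(8,2) = 28; x_3 ≥ 5 gives C(10,2) = 45. Together 94.
Add back pairs where two caps are both exceeded: 0 + 1 + 3 = 4.
By inclusion–exclusion the count is 105 − 94 + 4 = 15.

15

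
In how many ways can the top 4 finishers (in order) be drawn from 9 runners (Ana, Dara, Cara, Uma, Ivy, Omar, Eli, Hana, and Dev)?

This is an ordered selection of 4 from 9: P(9,4).
That gives 9 × 8 × 7 × 6 = 3024.

3024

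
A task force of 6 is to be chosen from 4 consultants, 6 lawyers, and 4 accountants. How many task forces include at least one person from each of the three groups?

2556

With no constraint there are C(14,6) = 3003 possible selections.
Subtract selections that omit an entire group: no consultants → C(10,6) = 210; no lawyers → C(8,6) = 28; no accountants → C(10,6) = 210.
Add back selections omitting two groups (i.e. drawn from a single group): C(4,6) + C(6,6) + C(4,6) = 1.
By inclusion–exclusion: 3003 − 448 + 1 = 2556.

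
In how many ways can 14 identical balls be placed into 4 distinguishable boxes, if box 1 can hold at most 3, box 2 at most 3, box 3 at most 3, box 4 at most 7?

10

Without the upper bounds there are C(17,3) = 680 ways to split 14 among 4 boxes.
Subtract solutions that violate a single cap (substitute x_i' = x_i − (cap_i+1)): x_1 ≥ 4 gives C(13,3) = 286; x_2 ≥ 4 gives C(13,3) = 286; x_3 ≥ 4 gives C(13,3) = 286; x_4 ≥ 8 gives C(9,3) = 84. Together 942.
Add back pairs where two caps are both exceeded: 84 + 84 + 10 + 84 + 10 + 10 = 282.
Subtract triples: 10 + 0 + 0 + 0 = 10.
By inclusion–exclusion the count is 680 − 942 + 282 − 10 = 10.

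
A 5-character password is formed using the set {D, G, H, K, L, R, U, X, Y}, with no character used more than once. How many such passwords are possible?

Choose and order 5 of the 9 symbols: the first character has 9 options, the next 8, and so on down to 5.
That product is 9 × 8 × 7 × 6 × 5 = 15120.

15120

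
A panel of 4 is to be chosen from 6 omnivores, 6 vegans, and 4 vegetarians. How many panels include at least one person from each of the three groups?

936

With no constraint there are C(16,4) = 1820 possible selections.
Subtract selections that omit an entire group: no omnivores → C(10,4) = 210; no vegans → C(10,4) = 210; no vegetarians → C(12,4) = 495.
Add back selections omitting two groups (i.e. drawn from a single group): C(6,4) + C(6,4) + C(4,4) = 31.
By inclusion–exclusion: 1820 − 915 + 31 = 936.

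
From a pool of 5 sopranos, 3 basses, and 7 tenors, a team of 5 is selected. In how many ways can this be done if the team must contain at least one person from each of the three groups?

1925

With no constraint there are C(15,5) = 3003 possible selections.
Selections missing a whole group: no sopranos → C(10,5) = 252; no basses → C(12,5) = 792; no tenors → C(8,5) = 56.
Add back selections omitting two groups (i.e. drawn from a single group): C(5,5) + C(3,5) + C(7,5) = 22.
By inclusion–exclusion: 3003 − 1100 + 22 = 1925.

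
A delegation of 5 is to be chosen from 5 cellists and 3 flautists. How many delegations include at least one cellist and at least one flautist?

55

Total 5-person selections from all 8: C(8,5) = 56.
Subtract selections that omit an entire group: no cellists → C(3,5) = 0; no flautists → C(5,5) = 1.
Both groups omitted at once is impossible, so 56 − 1 = 55.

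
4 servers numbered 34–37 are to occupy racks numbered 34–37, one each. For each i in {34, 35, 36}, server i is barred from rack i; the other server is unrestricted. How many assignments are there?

11

Let Aᵢ (for i ∈ {34, 35, 36}) be the placements that put server i in its forbidden rack. Any j of these fix j positions, leaving (4−j)! ways to fill the rest, and there are C(3,j) ways to pick which j.
By inclusion–exclusion, the number of valid placements is Σ_{j=0}^{3} (−1)^j C(3,j)·(4−j)!.
Computing: 24 − 18 + 6 − 1 = 11.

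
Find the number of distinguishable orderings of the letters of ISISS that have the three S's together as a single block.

3

Treat the 3 copies of S as a single block. The multiset to arrange is then {SSS, I, I}, 3 items in all.
That gives (3)!/(2!) = 3 arrangements.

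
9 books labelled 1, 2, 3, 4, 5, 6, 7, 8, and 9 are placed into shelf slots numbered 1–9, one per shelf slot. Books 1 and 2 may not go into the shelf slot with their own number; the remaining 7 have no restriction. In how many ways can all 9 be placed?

287280

Let Aᵢ (for i ∈ {1, 2}) be the placements that put book i in its forbidden shelf slot. Any j of these fix j positions, leaving (9−j)! ways to fill the rest, and there are C(2,j) ways to pick which j.
By inclusion–exclusion, the number of valid placements is Σ_{j=0}^{2} (−1)^j C(2,j)·(9−j)!.
Computing: 362880 − 80640 + 5040 = 287280.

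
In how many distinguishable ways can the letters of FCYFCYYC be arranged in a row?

560

FCYFCYYC has 8 letters with C appearing 3 times, F appearing twice, and Y appearing 3 times.
So there are 8! / (3!·3!·2!) = 560 distinguishable arrangements.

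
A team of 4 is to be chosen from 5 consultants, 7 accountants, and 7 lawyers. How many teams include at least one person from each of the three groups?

With no constraint there are C(19,4) = 3876 possible selections.
Selections missing a whole group: no consultants → C(14,4) = 1001; no accountants → C(12,4) = 495; no lawyers → C(12,4) = 495.
Add back selections omitting two groups (i.e. drawn from a single group): C(5,4) + C(7,4) + C(7,4) = 75.
By inclusion–exclusion: 3876 − 1991 + 75 = 1960.

1960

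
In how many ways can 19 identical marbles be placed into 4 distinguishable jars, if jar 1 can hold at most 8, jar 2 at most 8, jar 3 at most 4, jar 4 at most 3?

Ignoring the caps, the number of non-negative solutions to x_1+…+x_4 = 19 is C(22,3) = 1540.
Subtract solutions that violate a single cap (substitute x_i' = x_i − (cap_i+1)): x_1 ≥ 9 gives C(13,3) = 286; x_2 ≥ 9 gives C(13,3) = 286; x_3 ≥ 5 gives C(17,3) = 680; x_4 ≥ 4 gives C(18,3) = 816. Together 2068.
Add back pairs where two caps are both exceeded: 4 + 56 + 84 + 56 + 84 + 286 = 570.
Subtract triples: 0 + 0 + 4 + 4 = 8.
By inclusion–exclusion the count is 1540 − 2068 + 570 − 8 = 34.

34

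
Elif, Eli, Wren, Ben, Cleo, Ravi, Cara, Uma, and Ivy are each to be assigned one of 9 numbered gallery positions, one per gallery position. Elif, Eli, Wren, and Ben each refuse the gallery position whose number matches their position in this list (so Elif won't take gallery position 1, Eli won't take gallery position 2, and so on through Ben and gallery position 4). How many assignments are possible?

Let Aᵢ (for 1 ≤ i ≤ 4) be the placements that put person i in their forbidden gallery position. Any j of these fix j positions, leaving (9−j)! ways to fill the rest, and there are C(4,j) ways to pick which j.
By inclusion–exclusion, the number of valid placements is Σ_{j=0}^{4} (−1)^j C(4,j)·(9−j)!.
Computing: 362880 − 161280 + 30240 − 2880 + 120 = 229080.

229080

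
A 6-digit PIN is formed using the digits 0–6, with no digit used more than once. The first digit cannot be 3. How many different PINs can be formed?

4320

The first digit has 7−1 = 6 choices (anything except 3).
The remaining 5 digits are filled from the other 6 symbols without repetition: 6 × 5 × 4 × 3 × 2 = 720.
Total: 6 × 720 = 4320.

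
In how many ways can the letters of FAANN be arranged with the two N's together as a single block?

12

Treat the 2 copies of N as a single block. The multiset to arrange is then {NN, A, A, F}, 4 items in all.
That gives (4)!/(2!) = 12 arrangements.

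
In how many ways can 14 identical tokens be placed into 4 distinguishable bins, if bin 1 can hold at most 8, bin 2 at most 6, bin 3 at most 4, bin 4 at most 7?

215

Without the upper bounds there are C(17,3) = 680 ways to split 14 among 4 bins.
Subtract solutions that violate a single cap (substitute x_i' = x_i − (cap_i+1)): x_1 ≥ 9 gives C(8,3) = 56; x_2 ≥ 7 gives C(10,3) = 120; x_3 ≥ 5 gives C(12,3) = 220; x_4 ≥ 8 gives C(9,3) = 84. Together 480.
Add back pairs where two caps are both exceeded: 0 + 1 + 0 + 10 + 0 + 4 = 15.
By inclusion–exclusion the count is 680 − 480 + 15 = 215.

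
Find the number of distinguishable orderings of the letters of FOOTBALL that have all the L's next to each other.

2520

Treat the 2 copies of L as a single block. The multiset to arrange is then {LL, A, B, F, O, O, T}, 7 items in all.
That gives (7)!/(2!) = 2520 arrangements.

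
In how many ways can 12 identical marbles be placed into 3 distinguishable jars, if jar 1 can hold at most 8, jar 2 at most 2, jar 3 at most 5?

By stars and bars, unrestricted non-negative solutions to x_1+…+x_3 = 12 number C(12+2,2) = 91.
Subtract solutions that violate a single cap (substitute x_i' = x_i − (cap_i+1)): x_1 ≥ 9 gives C(5,2) = 10; x_2 ≥ 3 gives C(11,2) = 55; x_3 ≥ 6 gives C(8,2) = 28. Together 93.
Add back pairs where two caps are both exceeded: 1 + 0 + 10 = 11.
By inclusion–exclusion the count is 91 − 93 + 11 = 9.

9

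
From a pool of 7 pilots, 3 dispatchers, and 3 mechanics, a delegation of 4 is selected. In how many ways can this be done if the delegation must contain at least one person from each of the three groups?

315

With no constraint there are C(13,4) = 715 possible selections.
Subtract selections that omit an entire group: no pilots → C(6,4) = 15; no dispatchers → C(10,4) = 210; no mechanics → C(10,4) = 210.
Add back selections omitting two groups (i.e. drawn from a single group): C(7,4) + C(3,4) + C(3,4) = 35.
By inclusion–exclusion: 715 − 435 + 35 = 315.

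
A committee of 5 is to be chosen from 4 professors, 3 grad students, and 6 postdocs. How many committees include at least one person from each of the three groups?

With no constraint there are C(13,5) = 1287 possible selections.
Subtract selections that omit an entire group: no professors → C(9,5) = 126; no grad students → C(10,5) = 252; no postdocs → C(7,5) = 21.
Add back selections omitting two groups (i.e. drawn from a single group): C(4,5) + C(3,5) + C(6,5) = 6.
By inclusion–exclusion: 1287 − 399 + 6 = 894.

894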